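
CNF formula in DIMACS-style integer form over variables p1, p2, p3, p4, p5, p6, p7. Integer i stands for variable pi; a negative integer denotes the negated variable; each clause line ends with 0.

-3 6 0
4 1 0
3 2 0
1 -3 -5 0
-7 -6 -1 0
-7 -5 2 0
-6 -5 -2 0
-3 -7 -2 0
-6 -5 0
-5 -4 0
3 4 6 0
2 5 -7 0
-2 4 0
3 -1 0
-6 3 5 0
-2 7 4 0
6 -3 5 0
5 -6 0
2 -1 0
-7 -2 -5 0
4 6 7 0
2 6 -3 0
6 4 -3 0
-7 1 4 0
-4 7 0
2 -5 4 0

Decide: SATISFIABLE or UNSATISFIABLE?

SATISFIABLE

Branch on p1: take p1 = False.
  then p4 is forced to True.
  then p5 is forced to False.
  then p6 is forced to False.
  then p3 is forced to False.
  then p2 is forced to True.
  then p7 is forced to True.
So p1 = False, p2 = True, p3 = False, p4 = True, p5 = False, p6 = False, p7 = True is a satisfying assignment.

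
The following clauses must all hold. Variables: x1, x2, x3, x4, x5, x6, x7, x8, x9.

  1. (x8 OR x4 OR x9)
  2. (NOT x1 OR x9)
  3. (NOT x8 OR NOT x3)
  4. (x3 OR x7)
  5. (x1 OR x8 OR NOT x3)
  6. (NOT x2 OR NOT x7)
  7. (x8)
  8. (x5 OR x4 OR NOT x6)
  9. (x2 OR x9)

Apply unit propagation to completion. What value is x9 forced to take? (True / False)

(x8) is a unit clause: x8 = True.
From (NOT x3 OR NOT x8) and x8 = True: x3 = False.
(x3 OR x7): since x3 = False, the clause reduces to (x7). x7 = True.
In (NOT x7 OR NOT x2), NOT x7 is now false; NOT x2 must hold, so x2 = False.
In (x2 OR x9), x2 is now false; x9 must hold, so x9 = True.

True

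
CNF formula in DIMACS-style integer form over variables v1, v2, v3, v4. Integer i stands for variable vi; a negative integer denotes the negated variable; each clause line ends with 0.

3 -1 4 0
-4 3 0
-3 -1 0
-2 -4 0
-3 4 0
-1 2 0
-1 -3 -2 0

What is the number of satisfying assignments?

3

The models are:
  v1=0 v2=0 v3=0 v4=0
  v1=0 v2=0 v3=1 v4=1
  v1=0 v2=1 v3=0 v4=0
That's 3 in total.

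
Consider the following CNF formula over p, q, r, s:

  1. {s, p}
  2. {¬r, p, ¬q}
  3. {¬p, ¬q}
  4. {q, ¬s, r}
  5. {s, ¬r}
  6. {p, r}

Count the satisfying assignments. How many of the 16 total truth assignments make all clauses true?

3

The models are:
  p=0 q=0 r=1 s=1
  p=1 q=0 r=0 s=0
  p=1 q=0 r=1 s=1
That's 3 in total.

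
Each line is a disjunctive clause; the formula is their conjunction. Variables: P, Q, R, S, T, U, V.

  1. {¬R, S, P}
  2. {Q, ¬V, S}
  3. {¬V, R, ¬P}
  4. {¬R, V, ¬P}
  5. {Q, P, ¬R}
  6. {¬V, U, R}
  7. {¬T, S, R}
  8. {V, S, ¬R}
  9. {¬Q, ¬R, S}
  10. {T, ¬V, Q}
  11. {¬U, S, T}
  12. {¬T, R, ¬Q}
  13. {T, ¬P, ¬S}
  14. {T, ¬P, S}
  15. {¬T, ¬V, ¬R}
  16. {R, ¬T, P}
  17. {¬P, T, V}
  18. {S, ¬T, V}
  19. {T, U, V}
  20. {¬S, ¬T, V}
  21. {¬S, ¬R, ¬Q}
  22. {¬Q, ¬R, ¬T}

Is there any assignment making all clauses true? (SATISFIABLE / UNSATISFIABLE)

SATISFIABLE

Try P = False.
Set Q = True and propagate.
Branch on R: take R = False.
  then T is forced to False.
For the remaining variables, S = True, U = True, V = False works.
So P = False, Q = True, R = False, S = True, T = False, U = True, V = False is a satisfying assignment.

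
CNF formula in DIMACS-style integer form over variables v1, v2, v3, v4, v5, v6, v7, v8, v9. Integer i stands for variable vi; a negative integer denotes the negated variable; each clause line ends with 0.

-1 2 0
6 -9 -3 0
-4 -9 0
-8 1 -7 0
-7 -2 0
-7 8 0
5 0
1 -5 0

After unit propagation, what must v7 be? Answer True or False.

(v5) is a unit clause: v5 = True.
(~v5 \/ v1) with v5 = True leaves only v1, so v1 = True.
From (~v1 \/ v2) and v1 = True: v2 = True.
In (~v7 \/ ~v2), ~v2 is now false; ~v7 must hold, so v7 = False.

False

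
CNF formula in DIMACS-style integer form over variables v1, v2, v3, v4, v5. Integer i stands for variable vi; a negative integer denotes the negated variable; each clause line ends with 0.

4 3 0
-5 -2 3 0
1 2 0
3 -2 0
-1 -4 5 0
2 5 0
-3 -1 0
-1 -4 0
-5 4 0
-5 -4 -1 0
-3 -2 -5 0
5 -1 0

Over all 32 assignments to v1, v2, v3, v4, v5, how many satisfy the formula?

2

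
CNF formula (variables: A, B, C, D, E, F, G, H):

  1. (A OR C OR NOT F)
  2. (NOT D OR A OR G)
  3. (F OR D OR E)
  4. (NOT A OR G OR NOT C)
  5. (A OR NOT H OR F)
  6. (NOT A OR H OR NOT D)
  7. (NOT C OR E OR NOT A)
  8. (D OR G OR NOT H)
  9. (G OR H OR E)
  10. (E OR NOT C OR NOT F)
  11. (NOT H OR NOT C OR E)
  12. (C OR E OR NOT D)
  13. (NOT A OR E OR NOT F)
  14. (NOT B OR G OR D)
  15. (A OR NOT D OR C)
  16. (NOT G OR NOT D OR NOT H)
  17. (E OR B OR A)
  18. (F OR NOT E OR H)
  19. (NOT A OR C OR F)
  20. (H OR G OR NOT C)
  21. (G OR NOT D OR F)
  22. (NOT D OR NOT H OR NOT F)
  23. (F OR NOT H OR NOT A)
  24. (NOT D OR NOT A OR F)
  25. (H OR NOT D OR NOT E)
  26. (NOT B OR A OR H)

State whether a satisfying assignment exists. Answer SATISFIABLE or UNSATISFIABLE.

SATISFIABLE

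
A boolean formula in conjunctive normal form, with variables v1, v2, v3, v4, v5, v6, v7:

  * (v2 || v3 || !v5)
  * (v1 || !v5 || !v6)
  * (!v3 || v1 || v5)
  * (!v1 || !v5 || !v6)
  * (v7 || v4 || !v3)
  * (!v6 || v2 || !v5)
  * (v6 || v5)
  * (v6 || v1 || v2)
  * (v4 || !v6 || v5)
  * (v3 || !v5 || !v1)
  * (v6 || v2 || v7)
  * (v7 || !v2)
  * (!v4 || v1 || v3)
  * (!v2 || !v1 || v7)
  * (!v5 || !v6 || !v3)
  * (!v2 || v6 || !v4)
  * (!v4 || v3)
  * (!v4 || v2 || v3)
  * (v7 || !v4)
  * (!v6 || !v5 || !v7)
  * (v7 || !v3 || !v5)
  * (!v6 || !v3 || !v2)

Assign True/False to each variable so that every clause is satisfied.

v1 = 1, v2 = 0, v3 = 1, v4 = 1, v5 = 0, v6 = 1, v7 = 1

Branch on v1: take v1 = True.
Try v2 = False.
For the remaining variables, v3 = True, v4 = True, v5 = False, v6 = True, v7 = True works.
Every clause has at least one true literal under this assignment.
Check each clause:
  1. (!v5 || v3 || v2) — v3 is true.
  2. (v1 || !v5 || !v6) — v1 is true.
  3. (v5 || v1 || !v3) — v1 is true.
  4. (!v6 || !v1 || !v5) — !v5 is true.
  5. (v4 || v7 || !v3) — v4 is true.
  6. (!v6 || !v5 || v2) — !v5 is true.
  7. (v6 || v5) — v6 is true.
  8. (v6 || v2 || v1) — v1 is true.
  9. (!v6 || v4 || v5) — v4 is true.
  10. (v3 || !v1 || !v5) — v3 is true.
  11. (v6 || v7 || v2) — v6 is true.
  12. (v7 || !v2) — !v2 is true.
  13. (v1 || v3 || !v4) — v1 is true.
  14. (!v2 || !v1 || v7) — !v2 is true.
  15. (!v3 || !v5 || !v6) — !v5 is true.
  16. (v6 || !v4 || !v2) — !v2 is true.
  17. (v3 || !v4) — v3 is true.
  18. (v2 || v3 || !v4) — v3 is true.
  19. (!v4 || v7) — v7 is true.
  20. (!v5 || !v7 || !v6) — !v5 is true.
  21. (v7 || !v3 || !v5) — !v5 is true.
  22. (!v6 || !v2 || !v3) — !v2 is true.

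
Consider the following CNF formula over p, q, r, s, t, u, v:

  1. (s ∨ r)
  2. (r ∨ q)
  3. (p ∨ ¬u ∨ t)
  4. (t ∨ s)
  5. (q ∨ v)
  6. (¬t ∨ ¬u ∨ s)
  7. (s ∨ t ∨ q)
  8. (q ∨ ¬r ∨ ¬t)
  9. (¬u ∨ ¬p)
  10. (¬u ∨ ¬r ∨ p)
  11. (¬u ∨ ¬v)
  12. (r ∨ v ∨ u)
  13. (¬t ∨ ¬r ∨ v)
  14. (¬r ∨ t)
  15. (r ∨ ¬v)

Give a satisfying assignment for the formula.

Pure literal: q appears only positively; assign q = True.
Pure literal: s appears only positively; assign s = True.
Try p = True.
  then u is forced to False.
The remaining clauses are satisfied by r = True, t = True, v = True.

p=T, q=T, r=T, s=T, t=T, u=F, v=T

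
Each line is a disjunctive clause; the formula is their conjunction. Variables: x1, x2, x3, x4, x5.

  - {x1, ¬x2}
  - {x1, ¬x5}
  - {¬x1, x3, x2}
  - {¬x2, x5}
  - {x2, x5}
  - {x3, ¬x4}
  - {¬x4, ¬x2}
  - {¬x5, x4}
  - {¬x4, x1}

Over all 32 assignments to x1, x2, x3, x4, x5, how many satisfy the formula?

1

Satisfying assignments:
  x1=1 x2=0 x3=1 x4=1 x5=1
Count: 1.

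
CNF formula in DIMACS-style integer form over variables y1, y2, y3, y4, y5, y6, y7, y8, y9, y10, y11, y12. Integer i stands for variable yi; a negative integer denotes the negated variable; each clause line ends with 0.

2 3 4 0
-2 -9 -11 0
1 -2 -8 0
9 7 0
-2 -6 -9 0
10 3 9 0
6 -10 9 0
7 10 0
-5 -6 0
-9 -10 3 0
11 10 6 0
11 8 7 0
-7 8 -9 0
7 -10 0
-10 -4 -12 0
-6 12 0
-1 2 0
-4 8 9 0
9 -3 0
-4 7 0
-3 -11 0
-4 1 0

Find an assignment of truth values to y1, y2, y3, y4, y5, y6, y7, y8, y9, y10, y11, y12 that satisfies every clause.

y1=True, y2=True, y3=False, y4=False, y5=False, y6=True, y7=True, y8=False, y9=False, y10=True, y11=True, y12=True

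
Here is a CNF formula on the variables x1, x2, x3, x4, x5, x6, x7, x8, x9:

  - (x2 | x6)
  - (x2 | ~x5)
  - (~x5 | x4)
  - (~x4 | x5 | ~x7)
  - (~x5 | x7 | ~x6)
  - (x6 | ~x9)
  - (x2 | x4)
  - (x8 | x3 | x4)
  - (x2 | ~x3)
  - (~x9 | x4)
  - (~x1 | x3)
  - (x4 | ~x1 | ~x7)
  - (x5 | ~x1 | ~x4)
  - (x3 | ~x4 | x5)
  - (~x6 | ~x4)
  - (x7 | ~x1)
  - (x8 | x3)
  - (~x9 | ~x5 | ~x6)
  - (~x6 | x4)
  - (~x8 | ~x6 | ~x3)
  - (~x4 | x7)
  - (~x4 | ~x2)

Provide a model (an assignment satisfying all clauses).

x1=False  x2=True  x3=True  x4=False  x5=False  x6=False  x7=False  x8=True  x9=False

Pure literal: x1 appears only negated; assign x1 = False.
x9 occurs only negated in the remaining clauses — set x9 = False.
Set x2 = True and propagate.
  then x4 is forced to False.
  then x5 is forced to False.
  then x6 is forced to False.
Branch on x3: take x3 = True.
x7, x8 are now unconstrained; take x7 = False, x8 = True.
Every clause has at least one true literal under this assignment.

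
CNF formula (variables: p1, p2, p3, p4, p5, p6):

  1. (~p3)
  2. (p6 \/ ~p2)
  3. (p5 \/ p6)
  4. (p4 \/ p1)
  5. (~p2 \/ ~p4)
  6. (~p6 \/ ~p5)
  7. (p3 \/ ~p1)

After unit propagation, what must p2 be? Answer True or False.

False

(~p3) is a unit clause: p3 = False.
From (p3 \/ ~p1) and p3 = False: p1 = False.
(p4 \/ p1) with p1 = False leaves only p4, so p4 = True.
From (~p4 \/ ~p2) and p4 = True: p2 = False.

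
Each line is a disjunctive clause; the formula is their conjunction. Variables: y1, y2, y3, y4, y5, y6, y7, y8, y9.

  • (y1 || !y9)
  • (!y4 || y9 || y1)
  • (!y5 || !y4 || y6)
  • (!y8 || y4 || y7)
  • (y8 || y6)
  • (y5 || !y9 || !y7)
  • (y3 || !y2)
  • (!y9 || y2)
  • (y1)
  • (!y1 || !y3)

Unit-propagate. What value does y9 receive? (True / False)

Unit clause (y1) sets y1 = True.
(!y1 || !y3): since y1 = True, the clause reduces to (!y3). y3 = False.
(y3 || !y2): since y3 = False, the clause reduces to (!y2). y2 = False.
In (!y9 || y2), y2 is now false; !y9 must hold, so y9 = False.

False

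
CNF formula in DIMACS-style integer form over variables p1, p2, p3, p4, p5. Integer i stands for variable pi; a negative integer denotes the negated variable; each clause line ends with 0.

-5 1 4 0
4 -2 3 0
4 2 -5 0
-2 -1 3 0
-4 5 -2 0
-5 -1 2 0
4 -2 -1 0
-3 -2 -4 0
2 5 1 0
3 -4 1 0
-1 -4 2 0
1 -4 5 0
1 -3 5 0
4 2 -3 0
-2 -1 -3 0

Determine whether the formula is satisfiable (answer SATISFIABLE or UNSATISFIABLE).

Branch on p1: take p1 = False.
Branch on p2: take p2 = False.
  then p5 is forced to True.
  then p4 is forced to True.
  then p3 is forced to True.
Every clause has at least one true literal under this assignment.
So p1=False  p2=False  p3=True  p4=True  p5=True is a satisfying assignment.

SATISFIABLE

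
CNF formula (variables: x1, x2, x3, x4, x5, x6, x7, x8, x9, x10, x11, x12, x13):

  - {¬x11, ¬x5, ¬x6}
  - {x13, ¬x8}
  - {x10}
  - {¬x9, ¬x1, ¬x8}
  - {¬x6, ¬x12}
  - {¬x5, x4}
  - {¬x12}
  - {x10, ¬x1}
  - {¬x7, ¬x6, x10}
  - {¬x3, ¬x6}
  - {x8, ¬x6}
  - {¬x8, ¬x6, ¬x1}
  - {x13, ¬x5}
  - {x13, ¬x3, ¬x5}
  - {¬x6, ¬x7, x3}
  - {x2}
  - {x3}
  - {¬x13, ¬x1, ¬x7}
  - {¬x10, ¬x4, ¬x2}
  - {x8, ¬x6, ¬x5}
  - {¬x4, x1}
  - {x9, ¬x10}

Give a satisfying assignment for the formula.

x1=True, x2=True, x3=True, x4=False, x5=False, x6=False, x7=False, x8=False, x9=True, x10=True, x11=False, x12=False, x13=False

Check each clause:
  1. {¬x5, ¬x11, ¬x6} — ¬x6 is true.
  2. {x13, ¬x8} — ¬x8 is true.
  3. {x10} — x10 is true.
  4. {¬x1, ¬x8, ¬x9} — ¬x8 is true.
  5. {¬x12, ¬x6} — ¬x6 is true.
  6. {x4, ¬x5} — ¬x5 is true.
  7. {¬x12} — ¬x12 is true.
  8. {¬x1, x10} — x10 is true.
  9. {¬x7, x10, ¬x6} — ¬x7 is true.
  10. {¬x6, ¬x3} — ¬x6 is true.
  11. {x8, ¬x6} — ¬x6 is true.
  12. {¬x1, ¬x6, ¬x8} — ¬x8 is true.
  13. {x13, ¬x5} — ¬x5 is true.
  14. {x13, ¬x5, ¬x3} — ¬x5 is true.
  15. {¬x7, ¬x6, x3} — ¬x7 is true.
  16. {x2} — x2 is true.
  17. {x3} — x3 is true.
  18. {¬x13, ¬x1, ¬x7} — ¬x7 is true.
  19. {¬x4, ¬x10, ¬x2} — ¬x4 is true.
  20. {¬x5, x8, ¬x6} — ¬x6 is true.
  21. {¬x4, x1} — x1 is true.
  22. {x9, ¬x10} — x9 is true.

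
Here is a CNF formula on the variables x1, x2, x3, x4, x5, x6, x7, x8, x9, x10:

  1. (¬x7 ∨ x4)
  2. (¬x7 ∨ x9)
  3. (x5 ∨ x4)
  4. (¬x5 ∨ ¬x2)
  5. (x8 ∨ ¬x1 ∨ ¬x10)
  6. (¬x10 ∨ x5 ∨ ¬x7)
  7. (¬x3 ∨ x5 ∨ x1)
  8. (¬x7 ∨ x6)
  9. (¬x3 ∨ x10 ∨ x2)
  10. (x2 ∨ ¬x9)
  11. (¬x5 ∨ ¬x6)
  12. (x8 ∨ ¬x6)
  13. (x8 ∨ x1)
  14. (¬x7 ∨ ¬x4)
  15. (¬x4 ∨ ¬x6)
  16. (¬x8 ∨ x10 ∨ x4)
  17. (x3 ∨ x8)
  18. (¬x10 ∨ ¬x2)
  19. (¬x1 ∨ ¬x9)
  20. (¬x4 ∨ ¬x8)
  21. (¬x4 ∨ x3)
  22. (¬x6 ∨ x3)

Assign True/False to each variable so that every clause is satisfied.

x1=T  x2=T  x3=T  x4=T  x5=F  x6=F  x7=F  x8=F  x9=F  x10=F

Check each clause:
  1. (x4 ∨ ¬x7) — ¬x7 is true.
  2. (x9 ∨ ¬x7) — ¬x7 is true.
  3. (x5 ∨ x4) — x4 is true.
  4. (¬x2 ∨ ¬x5) — ¬x5 is true.
  5. (¬x10 ∨ ¬x1 ∨ x8) — ¬x10 is true.
  6. (¬x7 ∨ ¬x10 ∨ x5) — ¬x7 is true.
  7. (x5 ∨ x1 ∨ ¬x3) — x1 is true.
  8. (¬x7 ∨ x6) — ¬x7 is true.
  9. (¬x3 ∨ x2 ∨ x10) — x2 is true.
  10. (¬x9 ∨ x2) — x2 is true.
  11. (¬x5 ∨ ¬x6) — ¬x6 is true.
  12. (x8 ∨ ¬x6) — ¬x6 is true.
  13. (x8 ∨ x1) — x1 is true.
  14. (¬x4 ∨ ¬x7) — ¬x7 is true.
  15. (¬x4 ∨ ¬x6) — ¬x6 is true.
  16. (¬x8 ∨ x10 ∨ x4) — ¬x8 is true.
  17. (x8 ∨ x3) — x3 is true.
  18. (¬x2 ∨ ¬x10) — ¬x10 is true.
  19. (¬x9 ∨ ¬x1) — ¬x9 is true.
  20. (¬x4 ∨ ¬x8) — ¬x8 is true.
  21. (¬x4 ∨ x3) — x3 is true.
  22. (¬x6 ∨ x3) — ¬x6 is true.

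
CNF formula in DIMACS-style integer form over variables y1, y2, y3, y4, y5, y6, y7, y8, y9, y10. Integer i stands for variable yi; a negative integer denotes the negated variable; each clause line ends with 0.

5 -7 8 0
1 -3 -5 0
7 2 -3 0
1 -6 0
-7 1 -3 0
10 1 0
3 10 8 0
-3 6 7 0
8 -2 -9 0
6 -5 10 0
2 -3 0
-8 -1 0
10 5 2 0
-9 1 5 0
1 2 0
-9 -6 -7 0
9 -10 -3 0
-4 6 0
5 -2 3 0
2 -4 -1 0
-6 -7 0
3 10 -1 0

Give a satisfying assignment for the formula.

y1=True, y2=False, y3=False, y4=False, y5=False, y6=True, y7=False, y8=False, y9=False, y10=True

Check each clause:
  1. (y8 ∨ ¬y7 ∨ y5) — ¬y7 is true.
  2. (y1 ∨ ¬y3 ∨ ¬y5) — y1 is true.
  3. (y7 ∨ ¬y3 ∨ y2) — ¬y3 is true.
  4. (y1 ∨ ¬y6) — y1 is true.
  5. (¬y3 ∨ ¬y7 ∨ y1) — ¬y7 is true.
  6. (y1 ∨ y10) — y1 is true.
  7. (y3 ∨ y8 ∨ y10) — y10 is true.
  8. (¬y3 ∨ y7 ∨ y6) — ¬y3 is true.
  9. (¬y2 ∨ ¬y9 ∨ y8) — ¬y2 is true.
  10. (y6 ∨ y10 ∨ ¬y5) — y10 is true.
  11. (y2 ∨ ¬y3) — ¬y3 is true.
  12. (¬y8 ∨ ¬y1) — ¬y8 is true.
  13. (y2 ∨ y5 ∨ y10) — y10 is true.
  14. (¬y9 ∨ y5 ∨ y1) — y1 is true.
  15. (y2 ∨ y1) — y1 is true.
  16. (¬y9 ∨ ¬y6 ∨ ¬y7) — ¬y7 is true.
  17. (¬y10 ∨ ¬y3 ∨ y9) — ¬y3 is true.
  18. (¬y4 ∨ y6) — ¬y4 is true.
  19. (¬y2 ∨ y5 ∨ y3) — ¬y2 is true.
  20. (¬y4 ∨ ¬y1 ∨ y2) — ¬y4 is true.
  21. (¬y6 ∨ ¬y7) — ¬y7 is true.
  22. (¬y1 ∨ y10 ∨ y3) — y10 is true.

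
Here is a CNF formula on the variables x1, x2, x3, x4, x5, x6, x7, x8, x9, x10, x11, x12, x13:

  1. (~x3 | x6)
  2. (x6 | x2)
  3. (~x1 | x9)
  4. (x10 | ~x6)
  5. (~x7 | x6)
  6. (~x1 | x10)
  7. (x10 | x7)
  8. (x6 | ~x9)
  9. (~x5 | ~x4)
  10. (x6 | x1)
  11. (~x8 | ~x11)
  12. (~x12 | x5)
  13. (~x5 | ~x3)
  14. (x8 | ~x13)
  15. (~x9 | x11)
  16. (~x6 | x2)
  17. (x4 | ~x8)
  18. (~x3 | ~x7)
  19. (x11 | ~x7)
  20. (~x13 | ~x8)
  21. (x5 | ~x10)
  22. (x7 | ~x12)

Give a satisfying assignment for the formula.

x1 = 0  x2 = 1  x3 = 0  x4 = 0  x5 = 1  x6 = 1  x7 = 0  x8 = 0  x9 = 0  x10 = 1  x11 = 1  x12 = 0  x13 = 0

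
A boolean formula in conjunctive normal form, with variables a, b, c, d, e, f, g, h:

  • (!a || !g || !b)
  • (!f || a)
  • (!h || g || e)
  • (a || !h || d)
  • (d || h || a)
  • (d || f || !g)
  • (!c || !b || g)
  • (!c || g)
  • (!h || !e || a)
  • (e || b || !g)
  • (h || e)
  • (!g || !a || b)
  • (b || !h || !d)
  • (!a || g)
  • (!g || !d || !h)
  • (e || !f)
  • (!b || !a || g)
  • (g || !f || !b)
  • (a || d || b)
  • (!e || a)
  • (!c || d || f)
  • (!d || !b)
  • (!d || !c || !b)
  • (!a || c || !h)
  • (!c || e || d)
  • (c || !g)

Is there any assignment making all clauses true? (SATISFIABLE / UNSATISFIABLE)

g = True:
  d = True:
    propagation gives h=False, e=True, a=True, b=False; an empty clause results — contradiction.
  d = False:
    propagation gives f=True, a=True, b=False; an empty clause results — contradiction.
g = False:
  propagation gives c=False, a=False, f=False, e=False; an empty clause results — contradiction.
Every branch closes, so no satisfying assignment exists.

UNSATISFIABLE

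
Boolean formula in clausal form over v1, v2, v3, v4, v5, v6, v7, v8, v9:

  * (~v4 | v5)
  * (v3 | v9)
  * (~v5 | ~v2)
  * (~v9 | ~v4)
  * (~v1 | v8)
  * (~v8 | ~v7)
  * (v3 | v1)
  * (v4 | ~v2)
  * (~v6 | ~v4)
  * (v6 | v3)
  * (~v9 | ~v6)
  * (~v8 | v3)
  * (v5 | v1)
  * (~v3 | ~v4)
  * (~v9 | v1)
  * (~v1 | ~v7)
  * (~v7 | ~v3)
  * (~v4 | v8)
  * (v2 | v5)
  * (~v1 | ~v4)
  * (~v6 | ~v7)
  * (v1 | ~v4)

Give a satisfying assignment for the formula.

Pure literal: v7 appears only negated; assign v7 = False.
Branch on v1: take v1 = True.
  then v8 is forced to True.
  then v3 is forced to True.
  then v4 is forced to False.
  then v2 is forced to False.
  then v5 is forced to True.
The remaining clauses are satisfied by v6 = False, v9 = True.
Every clause has at least one true literal under this assignment.

v1 = T, v2 = F, v3 = T, v4 = F, v5 = T, v6 = F, v7 = F, v8 = T, v9 = T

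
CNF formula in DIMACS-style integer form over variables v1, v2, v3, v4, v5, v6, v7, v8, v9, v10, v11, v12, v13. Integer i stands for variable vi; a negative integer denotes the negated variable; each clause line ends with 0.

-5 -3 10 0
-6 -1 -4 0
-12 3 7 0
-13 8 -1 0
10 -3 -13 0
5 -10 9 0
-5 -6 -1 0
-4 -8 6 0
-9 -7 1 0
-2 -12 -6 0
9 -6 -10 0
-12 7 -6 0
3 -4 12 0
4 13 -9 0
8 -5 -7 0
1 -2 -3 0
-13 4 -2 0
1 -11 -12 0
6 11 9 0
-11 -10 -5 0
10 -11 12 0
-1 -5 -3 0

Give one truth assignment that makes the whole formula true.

v1 = F, v2 = F, v3 = T, v4 = T, v5 = F, v6 = F, v7 = F, v8 = F, v9 = T, v10 = T, v11 = T, v12 = F, v13 = T

Check each clause:
  1. (!v3 || v10 || !v5) — v10 is true.
  2. (!v1 || !v6 || !v4) — !v6 is true.
  3. (!v12 || v3 || v7) — v3 is true.
  4. (!v13 || v8 || !v1) — !v1 is true.
  5. (v10 || !v13 || !v3) — v10 is true.
  6. (!v10 || v5 || v9) — v9 is true.
  7. (!v6 || !v1 || !v5) — !v6 is true.
  8. (!v8 || v6 || !v4) — !v8 is true.
  9. (!v7 || v1 || !v9) — !v7 is true.
  10. (!v2 || !v12 || !v6) — !v6 is true.
  11. (v9 || !v10 || !v6) — v9 is true.
  12. (v7 || !v12 || !v6) — !v6 is true.
  13. (!v4 || v3 || v12) — v3 is true.
  14. (v4 || v13 || !v9) — v4 is true.
  15. (!v7 || v8 || !v5) — !v7 is true.
  16. (!v2 || v1 || !v3) — !v2 is true.
  17. (v4 || !v2 || !v13) — v4 is true.
  18. (!v12 || v1 || !v11) — !v12 is true.
  19. (v6 || v9 || v11) — v9 is true.
  20. (!v5 || !v11 || !v10) — !v5 is true.
  21. (!v11 || v10 || v12) — v10 is true.
  22. (!v5 || !v1 || !v3) — !v5 is true.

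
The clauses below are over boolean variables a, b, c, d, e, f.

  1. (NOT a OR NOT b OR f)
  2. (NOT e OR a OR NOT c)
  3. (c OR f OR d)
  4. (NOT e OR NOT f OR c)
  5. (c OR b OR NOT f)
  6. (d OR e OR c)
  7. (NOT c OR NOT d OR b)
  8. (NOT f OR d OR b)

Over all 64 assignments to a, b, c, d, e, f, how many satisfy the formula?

Split on c, then f.
  c=1, f=1: d free; 3 ways for (a,b,e) × 2^1 = 6.
  c=1, f=0: 5 of the 16 assignments to (a,b,d,e) work.
  c=0, f=1: remaining (a,b,d,e) ∈ {(0,1,1,0); (1,1,1,0)} — 2.
  c=0, f=0: e free; 3 ways for (a,b,d) × 2^1 = 6.
Total: 6 + 5 + 2 + 6 = 19.

19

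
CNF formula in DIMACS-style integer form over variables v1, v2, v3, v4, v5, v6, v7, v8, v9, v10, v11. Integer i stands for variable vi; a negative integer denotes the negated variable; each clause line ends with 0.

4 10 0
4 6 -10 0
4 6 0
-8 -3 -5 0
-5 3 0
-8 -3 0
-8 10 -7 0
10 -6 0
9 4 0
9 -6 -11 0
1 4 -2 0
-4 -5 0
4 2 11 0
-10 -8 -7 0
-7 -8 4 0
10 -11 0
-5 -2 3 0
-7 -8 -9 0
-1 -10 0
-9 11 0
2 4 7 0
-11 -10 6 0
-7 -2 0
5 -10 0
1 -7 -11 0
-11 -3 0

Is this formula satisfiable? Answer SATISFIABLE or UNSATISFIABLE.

SATISFIABLE

Try v1 = True.
  then v10 is forced to False.
  then v4 is forced to True.
  then v6 is forced to False.
  then v5 is forced to False.
  then v11 is forced to False.
  then v9 is forced to False.
Branch on v2: take v2 = True.
  then v7 is forced to False.
For the remaining variables, v3 = False, v8 = True works.
So v1 = True  v2 = True  v3 = False  v4 = True  v5 = False  v6 = False  v7 = False  v8 = True  v9 = False  v10 = False  v11 = False is a satisfying assignment.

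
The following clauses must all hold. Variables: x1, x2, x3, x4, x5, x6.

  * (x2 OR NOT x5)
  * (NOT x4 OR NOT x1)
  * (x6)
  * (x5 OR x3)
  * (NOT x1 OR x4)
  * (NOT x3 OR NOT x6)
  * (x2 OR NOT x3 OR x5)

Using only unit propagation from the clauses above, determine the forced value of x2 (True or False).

(x6) stands alone — x6 = True.
(NOT x3 OR NOT x6) with x6 = True leaves only NOT x3, so x3 = False.
In (x3 OR x5), x3 is now false; x5 must hold, so x5 = True.
(x2 OR NOT x5) with x5 = True leaves only x2, so x2 = True.

True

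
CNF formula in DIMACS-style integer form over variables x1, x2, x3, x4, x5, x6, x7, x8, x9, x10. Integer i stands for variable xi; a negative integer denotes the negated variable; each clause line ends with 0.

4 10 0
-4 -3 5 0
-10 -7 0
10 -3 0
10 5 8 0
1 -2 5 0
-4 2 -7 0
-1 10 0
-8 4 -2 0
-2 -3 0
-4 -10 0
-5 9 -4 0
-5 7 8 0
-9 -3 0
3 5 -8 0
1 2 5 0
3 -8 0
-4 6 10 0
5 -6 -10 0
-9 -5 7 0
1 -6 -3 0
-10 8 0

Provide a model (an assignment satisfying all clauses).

x1=1, x2=0, x3=1, x4=0, x5=1, x6=0, x7=0, x8=1, x9=0, x10=1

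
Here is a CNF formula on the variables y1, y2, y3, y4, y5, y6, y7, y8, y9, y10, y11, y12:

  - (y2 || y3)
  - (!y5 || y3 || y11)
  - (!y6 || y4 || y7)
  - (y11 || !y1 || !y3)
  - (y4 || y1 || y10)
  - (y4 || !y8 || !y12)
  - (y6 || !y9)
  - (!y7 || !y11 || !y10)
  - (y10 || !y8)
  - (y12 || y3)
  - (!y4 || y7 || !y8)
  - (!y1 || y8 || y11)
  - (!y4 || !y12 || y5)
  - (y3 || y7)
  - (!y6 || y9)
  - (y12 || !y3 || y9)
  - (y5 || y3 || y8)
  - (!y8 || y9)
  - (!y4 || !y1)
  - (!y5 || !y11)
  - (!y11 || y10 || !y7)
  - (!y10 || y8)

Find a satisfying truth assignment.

Branch on y1: take y1 = False.
For the remaining variables, y2 = False, y3 = True, y4 = True, y5 = True, y6 = False, y7 = True, y8 = False, y9 = False, y10 = False, y11 = False, y12 = True works.
Every clause has at least one true literal under this assignment.

y1 = F, y2 = F, y3 = T, y4 = T, y5 = T, y6 = F, y7 = T, y8 = F, y9 = F, y10 = F, y11 = F, y12 = T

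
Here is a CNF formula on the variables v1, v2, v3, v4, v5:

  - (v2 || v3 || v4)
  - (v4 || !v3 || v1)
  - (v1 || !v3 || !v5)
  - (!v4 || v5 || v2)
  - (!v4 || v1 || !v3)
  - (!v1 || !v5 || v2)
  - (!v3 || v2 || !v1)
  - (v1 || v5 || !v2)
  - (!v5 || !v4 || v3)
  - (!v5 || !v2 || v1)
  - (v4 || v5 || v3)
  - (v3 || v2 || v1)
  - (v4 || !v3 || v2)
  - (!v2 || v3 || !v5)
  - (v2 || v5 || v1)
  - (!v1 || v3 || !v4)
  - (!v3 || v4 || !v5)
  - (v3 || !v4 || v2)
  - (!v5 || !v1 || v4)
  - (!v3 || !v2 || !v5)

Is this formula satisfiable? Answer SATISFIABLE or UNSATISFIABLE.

Branch on v1: take v1 = True.
For the remaining variables, v2 = True, v3 = True, v4 = True, v5 = False works.
So v1=True, v2=True, v3=True, v4=True, v5=False is a satisfying assignment.

SATISFIABLE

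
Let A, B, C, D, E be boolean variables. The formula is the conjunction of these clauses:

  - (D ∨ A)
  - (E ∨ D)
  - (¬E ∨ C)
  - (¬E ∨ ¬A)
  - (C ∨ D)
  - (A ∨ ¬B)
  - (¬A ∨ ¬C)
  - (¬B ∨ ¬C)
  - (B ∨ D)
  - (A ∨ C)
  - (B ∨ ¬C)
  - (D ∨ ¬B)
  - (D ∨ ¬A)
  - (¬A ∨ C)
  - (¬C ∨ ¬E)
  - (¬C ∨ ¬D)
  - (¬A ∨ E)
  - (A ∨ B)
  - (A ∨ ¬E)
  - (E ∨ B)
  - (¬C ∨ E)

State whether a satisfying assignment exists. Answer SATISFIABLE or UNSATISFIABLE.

UNSATISFIABLE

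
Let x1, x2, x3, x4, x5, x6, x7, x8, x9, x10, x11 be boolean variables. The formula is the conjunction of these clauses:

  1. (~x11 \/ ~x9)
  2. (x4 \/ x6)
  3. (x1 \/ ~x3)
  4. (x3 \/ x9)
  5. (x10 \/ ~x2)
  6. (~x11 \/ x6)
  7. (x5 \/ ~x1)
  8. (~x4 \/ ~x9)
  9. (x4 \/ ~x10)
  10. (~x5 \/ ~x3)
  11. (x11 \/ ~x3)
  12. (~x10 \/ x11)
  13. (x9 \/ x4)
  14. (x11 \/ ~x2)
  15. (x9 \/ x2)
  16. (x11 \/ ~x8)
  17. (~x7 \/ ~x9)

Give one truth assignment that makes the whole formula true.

x1=F, x2=F, x3=F, x4=F, x5=F, x6=T, x7=F, x8=F, x9=T, x10=F, x11=F

Check each clause:
  1. (~x11 \/ ~x9) — ~x11 is true.
  2. (x4 \/ x6) — x6 is true.
  3. (x1 \/ ~x3) — ~x3 is true.
  4. (x9 \/ x3) — x9 is true.
  5. (x10 \/ ~x2) — ~x2 is true.
  6. (~x11 \/ x6) — ~x11 is true.
  7. (x5 \/ ~x1) — ~x1 is true.
  8. (~x4 \/ ~x9) — ~x4 is true.
  9. (x4 \/ ~x10) — ~x10 is true.
  10. (~x5 \/ ~x3) — ~x5 is true.
  11. (x11 \/ ~x3) — ~x3 is true.
  12. (~x10 \/ x11) — ~x10 is true.
  13. (x9 \/ x4) — x9 is true.
  14. (x11 \/ ~x2) — ~x2 is true.
  15. (x2 \/ x9) — x9 is true.
  16. (x11 \/ ~x8) — ~x8 is true.
  17. (~x7 \/ ~x9) — ~x7 is true.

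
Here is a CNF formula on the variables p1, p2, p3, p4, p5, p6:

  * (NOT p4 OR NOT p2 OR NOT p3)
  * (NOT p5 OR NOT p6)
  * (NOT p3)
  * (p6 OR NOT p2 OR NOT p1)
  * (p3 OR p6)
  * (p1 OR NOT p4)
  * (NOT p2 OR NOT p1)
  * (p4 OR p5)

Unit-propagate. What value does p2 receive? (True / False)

False

Unit clause (NOT p3) sets p3 = False.
(p6 OR p3) with p3 = False leaves only p6, so p6 = True.
(NOT p5 OR NOT p6) with p6 = True leaves only NOT p5, so p5 = False.
In (p4 OR p5), p5 is now false; p4 must hold, so p4 = True.
In (p1 OR NOT p4), NOT p4 is now false; p1 must hold, so p1 = True.
In (NOT p1 OR NOT p2), NOT p1 is now false; NOT p2 must hold, so p2 = False.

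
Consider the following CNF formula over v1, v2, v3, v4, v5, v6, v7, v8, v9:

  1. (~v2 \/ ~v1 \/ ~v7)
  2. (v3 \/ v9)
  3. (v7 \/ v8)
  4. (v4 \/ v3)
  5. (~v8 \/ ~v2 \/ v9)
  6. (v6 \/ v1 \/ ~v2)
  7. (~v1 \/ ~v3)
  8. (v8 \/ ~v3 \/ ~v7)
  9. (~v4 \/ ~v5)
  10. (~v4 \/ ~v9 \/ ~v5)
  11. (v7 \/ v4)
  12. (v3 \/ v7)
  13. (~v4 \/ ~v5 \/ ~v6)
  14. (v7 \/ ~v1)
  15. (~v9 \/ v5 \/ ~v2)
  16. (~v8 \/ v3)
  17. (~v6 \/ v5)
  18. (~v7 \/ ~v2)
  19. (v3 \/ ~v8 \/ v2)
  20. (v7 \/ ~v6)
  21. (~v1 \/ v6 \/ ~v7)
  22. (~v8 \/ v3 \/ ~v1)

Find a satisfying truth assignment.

Branch on v1: take v1 = False.
For the remaining variables, v2 = False, v3 = True, v4 = True, v5 = False, v6 = False, v7 = True, v8 = True, v9 = True works.
Every clause has at least one true literal under this assignment.

v1=0, v2=0, v3=1, v4=1, v5=0, v6=0, v7=1, v8=1, v9=1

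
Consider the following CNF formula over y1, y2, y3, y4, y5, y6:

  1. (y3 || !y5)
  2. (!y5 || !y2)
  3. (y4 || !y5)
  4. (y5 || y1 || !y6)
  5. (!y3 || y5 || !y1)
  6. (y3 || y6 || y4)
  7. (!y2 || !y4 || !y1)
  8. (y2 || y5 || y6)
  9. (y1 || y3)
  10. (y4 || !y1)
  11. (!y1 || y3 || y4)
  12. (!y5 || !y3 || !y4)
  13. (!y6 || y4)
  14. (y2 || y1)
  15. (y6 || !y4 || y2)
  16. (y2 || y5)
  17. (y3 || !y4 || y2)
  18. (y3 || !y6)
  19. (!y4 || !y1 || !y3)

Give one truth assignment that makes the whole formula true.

y1=False, y2=True, y3=True, y4=False, y5=False, y6=False

Check each clause:
  1. (y3 || !y5) — y3 is true.
  2. (!y2 || !y5) — !y5 is true.
  3. (y4 || !y5) — !y5 is true.
  4. (!y6 || y5 || y1) — !y6 is true.
  5. (!y1 || y5 || !y3) — !y1 is true.
  6. (y3 || y4 || y6) — y3 is true.
  7. (!y2 || !y1 || !y4) — !y4 is true.
  8. (y6 || y5 || y2) — y2 is true.
  9. (y3 || y1) — y3 is true.
  10. (!y1 || y4) — !y1 is true.
  11. (y4 || !y1 || y3) — y3 is true.
  12. (!y3 || !y5 || !y4) — !y5 is true.
  13. (y4 || !y6) — !y6 is true.
  14. (y1 || y2) — y2 is true.
  15. (!y4 || y6 || y2) — y2 is true.
  16. (y5 || y2) — y2 is true.
  17. (y3 || y2 || !y4) — y2 is true.
  18. (!y6 || y3) — !y6 is true.
  19. (!y3 || !y1 || !y4) — !y4 is true.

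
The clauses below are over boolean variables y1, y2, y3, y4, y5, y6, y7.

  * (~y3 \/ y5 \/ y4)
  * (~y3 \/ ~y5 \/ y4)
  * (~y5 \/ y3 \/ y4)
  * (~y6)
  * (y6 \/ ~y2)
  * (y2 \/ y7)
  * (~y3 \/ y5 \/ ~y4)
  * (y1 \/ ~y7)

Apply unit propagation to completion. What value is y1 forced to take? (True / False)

(~y6) stands alone — y6 = False.
(~y2 \/ y6) with y6 = False leaves only ~y2, so y2 = False.
(y2 \/ y7) with y2 = False leaves only y7, so y7 = True.
In (~y7 \/ y1), ~y7 is now false; y1 must hold, so y1 = True.

True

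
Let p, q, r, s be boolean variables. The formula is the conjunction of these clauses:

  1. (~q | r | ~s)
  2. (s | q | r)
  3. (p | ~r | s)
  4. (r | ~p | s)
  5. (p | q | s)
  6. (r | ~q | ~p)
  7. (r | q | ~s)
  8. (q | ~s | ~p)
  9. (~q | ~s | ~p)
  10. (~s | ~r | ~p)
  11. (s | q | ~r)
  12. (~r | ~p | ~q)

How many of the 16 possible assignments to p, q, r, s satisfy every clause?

3

The models are:
  p=0 q=0 r=1 s=1
  p=0 q=1 r=0 s=0
  p=0 q=1 r=1 s=1
Count: 3.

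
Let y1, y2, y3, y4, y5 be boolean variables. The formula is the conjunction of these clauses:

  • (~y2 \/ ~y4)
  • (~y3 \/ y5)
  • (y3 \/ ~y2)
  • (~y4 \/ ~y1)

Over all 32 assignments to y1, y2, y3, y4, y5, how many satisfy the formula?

11

Split on y2, then y3.
  y2=T, y3=T: remaining (y1,y4,y5) ∈ {(F,F,T); (T,F,T)} — 2.
  y2=T, y3=F: a clause becomes empty — 0.
  y2=F, y3=T: remaining (y1,y4,y5) ∈ {(F,F,T); (F,T,T); (T,F,T)} — 3.
  y2=F, y3=F: y5 free; 3 ways for (y1,y4) × 2^1 = 6.
Total: 2 + 0 + 3 + 6 = 11.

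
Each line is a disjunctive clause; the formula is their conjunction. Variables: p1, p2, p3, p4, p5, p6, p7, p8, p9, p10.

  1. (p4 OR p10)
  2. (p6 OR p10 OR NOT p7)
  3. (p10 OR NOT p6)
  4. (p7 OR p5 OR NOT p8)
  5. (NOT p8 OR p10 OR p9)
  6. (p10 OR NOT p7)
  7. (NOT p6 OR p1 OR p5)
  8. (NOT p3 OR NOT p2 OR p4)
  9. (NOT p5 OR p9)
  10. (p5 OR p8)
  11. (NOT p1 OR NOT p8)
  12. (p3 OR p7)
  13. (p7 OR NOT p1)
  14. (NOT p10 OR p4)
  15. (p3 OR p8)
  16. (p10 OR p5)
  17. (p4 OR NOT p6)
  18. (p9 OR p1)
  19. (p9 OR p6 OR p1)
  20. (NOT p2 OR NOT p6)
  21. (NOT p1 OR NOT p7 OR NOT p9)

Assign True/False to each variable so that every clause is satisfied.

p1=F, p2=F, p3=T, p4=T, p5=T, p6=F, p7=F, p8=F, p9=T, p10=T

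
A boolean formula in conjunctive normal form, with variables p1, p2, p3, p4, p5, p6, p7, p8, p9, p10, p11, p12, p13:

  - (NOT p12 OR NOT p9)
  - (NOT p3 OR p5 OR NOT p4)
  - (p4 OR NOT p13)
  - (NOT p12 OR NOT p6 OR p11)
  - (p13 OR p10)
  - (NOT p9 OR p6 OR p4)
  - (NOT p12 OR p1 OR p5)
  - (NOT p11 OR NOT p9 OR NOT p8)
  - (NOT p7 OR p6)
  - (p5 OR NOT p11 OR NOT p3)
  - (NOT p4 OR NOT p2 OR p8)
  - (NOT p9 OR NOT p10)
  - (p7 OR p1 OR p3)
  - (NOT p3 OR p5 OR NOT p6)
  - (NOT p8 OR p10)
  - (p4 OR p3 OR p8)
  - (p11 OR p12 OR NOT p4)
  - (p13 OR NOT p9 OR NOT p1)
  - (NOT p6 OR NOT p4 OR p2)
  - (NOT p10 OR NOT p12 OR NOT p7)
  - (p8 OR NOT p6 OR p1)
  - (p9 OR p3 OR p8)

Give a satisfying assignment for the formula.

p1=True  p2=False  p3=True  p4=False  p5=False  p6=False  p7=False  p8=True  p9=False  p10=True  p11=False  p12=True  p13=False

Try p1 = True.
For the remaining variables, p2 = False, p3 = True, p4 = False, p5 = False, p6 = False, p7 = False, p8 = True, p9 = False, p10 = True, p11 = False, p12 = True, p13 = False works.
Check each clause:
  1. (NOT p12 OR NOT p9) — NOT p9 is true.
  2. (NOT p3 OR NOT p4 OR p5) — NOT p4 is true.
  3. (NOT p13 OR p4) — NOT p13 is true.
  4. (NOT p6 OR p11 OR NOT p12) — NOT p6 is true.
  5. (p10 OR p13) — p10 is true.
  6. (NOT p9 OR p4 OR p6) — NOT p9 is true.
  7. (NOT p12 OR p5 OR p1) — p1 is true.
  8. (NOT p11 OR NOT p9 OR NOT p8) — NOT p11 is true.
  9. (NOT p7 OR p6) — NOT p7 is true.
  10. (p5 OR NOT p11 OR NOT p3) — NOT p11 is true.
  11. (NOT p4 OR NOT p2 OR p8) — p8 is true.
  12. (NOT p10 OR NOT p9) — NOT p9 is true.
  13. (p3 OR p7 OR p1) — p1 is true.
  14. (p5 OR NOT p3 OR NOT p6) — NOT p6 is true.
  15. (p10 OR NOT p8) — p10 is true.
  16. (p3 OR p8 OR p4) — p8 is true.
  17. (NOT p4 OR p11 OR p12) — NOT p4 is true.
  18. (NOT p1 OR NOT p9 OR p13) — NOT p9 is true.
  19. (NOT p4 OR NOT p6 OR p2) — NOT p6 is true.
  20. (NOT p10 OR NOT p12 OR NOT p7) — NOT p7 is true.
  21. (NOT p6 OR p8 OR p1) — p8 is true.
  22. (p3 OR p9 OR p8) — p8 is true.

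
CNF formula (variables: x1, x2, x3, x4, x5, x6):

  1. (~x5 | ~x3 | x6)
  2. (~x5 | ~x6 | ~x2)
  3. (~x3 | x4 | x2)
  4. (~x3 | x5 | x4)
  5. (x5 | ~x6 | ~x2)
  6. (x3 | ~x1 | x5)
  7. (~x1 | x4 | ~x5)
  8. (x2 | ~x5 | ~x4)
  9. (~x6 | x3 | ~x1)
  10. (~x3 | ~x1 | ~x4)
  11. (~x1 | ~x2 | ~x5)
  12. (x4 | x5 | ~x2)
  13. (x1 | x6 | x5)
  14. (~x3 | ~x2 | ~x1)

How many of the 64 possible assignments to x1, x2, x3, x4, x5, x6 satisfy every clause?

The models are:
  x1=F x2=F x3=F x4=F x5=F x6=T
  x1=F x2=F x3=F x4=F x5=T x6=F
  x1=F x2=F x3=F x4=F x5=T x6=T
  x1=F x2=F x3=F x4=T x5=F x6=T
  x1=F x2=F x3=T x4=T x5=F x6=T
  x1=F x2=T x3=F x4=F x5=T x6=F
  x1=F x2=T x3=F x4=T x5=T x6=F
That's 7 in total.

7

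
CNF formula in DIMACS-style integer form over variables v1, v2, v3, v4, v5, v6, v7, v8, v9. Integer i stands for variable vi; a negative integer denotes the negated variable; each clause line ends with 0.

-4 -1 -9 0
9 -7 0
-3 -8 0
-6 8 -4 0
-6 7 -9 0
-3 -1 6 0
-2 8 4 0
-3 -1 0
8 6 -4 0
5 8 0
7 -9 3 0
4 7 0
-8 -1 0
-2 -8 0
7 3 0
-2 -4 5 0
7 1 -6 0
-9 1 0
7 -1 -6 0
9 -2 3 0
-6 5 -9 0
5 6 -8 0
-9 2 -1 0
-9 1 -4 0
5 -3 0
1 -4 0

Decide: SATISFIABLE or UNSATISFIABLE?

UNSATISFIABLE

v1 = True:
  propagation gives v3=False, v8=False, v5=True, v7=True; an empty clause results — contradiction.
v1 = False:
  propagation gives v9=False, v7=False, v4=True; an empty clause results — contradiction.
Every branch closes, so no satisfying assignment exists.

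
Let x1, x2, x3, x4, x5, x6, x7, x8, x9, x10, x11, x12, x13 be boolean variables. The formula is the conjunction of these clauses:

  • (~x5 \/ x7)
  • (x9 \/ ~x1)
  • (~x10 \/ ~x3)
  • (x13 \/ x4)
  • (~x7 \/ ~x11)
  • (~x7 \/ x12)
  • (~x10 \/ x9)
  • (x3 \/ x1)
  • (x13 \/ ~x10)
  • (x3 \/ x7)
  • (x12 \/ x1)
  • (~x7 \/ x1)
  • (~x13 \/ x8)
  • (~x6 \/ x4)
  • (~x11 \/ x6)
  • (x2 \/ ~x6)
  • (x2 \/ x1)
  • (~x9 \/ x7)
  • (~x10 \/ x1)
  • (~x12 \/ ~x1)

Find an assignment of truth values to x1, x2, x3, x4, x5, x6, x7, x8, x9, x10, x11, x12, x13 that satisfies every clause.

x2 occurs only positively in the remaining clauses — set x2 = True.
x4 occurs only positively in the remaining clauses — set x4 = True.
Set x1 = False and propagate.
  then x3 is forced to True.
  then x10 is forced to False.
  then x12 is forced to True.
  then x7 is forced to False.
  then x5 is forced to False.
  then x9 is forced to False.
Branch on x6: take x6 = True.
Try x8 = True.
x11, x13 are now unconstrained; take x11 = True, x13 = False.
Check each clause:
  1. (~x5 \/ x7) — ~x5 is true.
  2. (~x1 \/ x9) — ~x1 is true.
  3. (~x10 \/ ~x3) — ~x10 is true.
  4. (x13 \/ x4) — x4 is true.
  5. (~x11 \/ ~x7) — ~x7 is true.
  6. (x12 \/ ~x7) — ~x7 is true.
  7. (~x10 \/ x9) — ~x10 is true.
  8. (x3 \/ x1) — x3 is true.
  9. (~x10 \/ x13) — ~x10 is true.
  10. (x7 \/ x3) — x3 is true.
  11. (x1 \/ x12) — x12 is true.
  12. (x1 \/ ~x7) — ~x7 is true.
  13. (x8 \/ ~x13) — x8 is true.
  14. (~x6 \/ x4) — x4 is true.
  15. (~x11 \/ x6) — x6 is true.
  16. (~x6 \/ x2) — x2 is true.
  17. (x1 \/ x2) — x2 is true.
  18. (x7 \/ ~x9) — ~x9 is true.
  19. (x1 \/ ~x10) — ~x10 is true.
  20. (~x12 \/ ~x1) — ~x1 is true.

x1=F, x2=T, x3=T, x4=T, x5=F, x6=T, x7=F, x8=T, x9=F, x10=F, x11=T, x12=T, x13=F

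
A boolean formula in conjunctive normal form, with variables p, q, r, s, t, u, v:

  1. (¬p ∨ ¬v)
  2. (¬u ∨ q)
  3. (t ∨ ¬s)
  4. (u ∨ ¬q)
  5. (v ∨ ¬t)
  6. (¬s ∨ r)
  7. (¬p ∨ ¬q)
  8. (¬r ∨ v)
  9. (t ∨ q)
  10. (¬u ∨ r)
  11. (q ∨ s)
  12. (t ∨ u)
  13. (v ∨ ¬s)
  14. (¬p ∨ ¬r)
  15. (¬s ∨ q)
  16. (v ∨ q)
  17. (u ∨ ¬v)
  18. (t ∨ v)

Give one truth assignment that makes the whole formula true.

p=False, q=True, r=True, s=False, t=False, u=True, v=True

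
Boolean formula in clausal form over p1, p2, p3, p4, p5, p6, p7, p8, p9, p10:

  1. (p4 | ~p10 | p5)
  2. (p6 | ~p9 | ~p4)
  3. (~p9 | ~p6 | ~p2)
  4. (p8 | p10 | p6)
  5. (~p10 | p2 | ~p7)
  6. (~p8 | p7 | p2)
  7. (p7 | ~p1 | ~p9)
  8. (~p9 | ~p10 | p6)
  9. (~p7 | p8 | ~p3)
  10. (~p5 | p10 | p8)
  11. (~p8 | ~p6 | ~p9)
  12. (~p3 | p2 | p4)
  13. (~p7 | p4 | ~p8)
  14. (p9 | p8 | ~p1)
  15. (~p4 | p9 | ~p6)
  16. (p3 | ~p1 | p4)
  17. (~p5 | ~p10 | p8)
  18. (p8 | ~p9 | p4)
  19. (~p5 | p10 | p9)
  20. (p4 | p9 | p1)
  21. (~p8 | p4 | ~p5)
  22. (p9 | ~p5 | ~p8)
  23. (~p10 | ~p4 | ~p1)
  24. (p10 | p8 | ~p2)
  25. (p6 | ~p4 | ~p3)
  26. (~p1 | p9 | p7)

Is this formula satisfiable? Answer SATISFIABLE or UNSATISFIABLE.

SATISFIABLE

Try p1 = False.
The remaining clauses are satisfied by p2 = False, p3 = True, p4 = True, p5 = False, p6 = True, p7 = False, p8 = False, p9 = True, p10 = False.
So p1 = False, p2 = False, p3 = True, p4 = True, p5 = False, p6 = True, p7 = False, p8 = False, p9 = True, p10 = False is a satisfying assignment.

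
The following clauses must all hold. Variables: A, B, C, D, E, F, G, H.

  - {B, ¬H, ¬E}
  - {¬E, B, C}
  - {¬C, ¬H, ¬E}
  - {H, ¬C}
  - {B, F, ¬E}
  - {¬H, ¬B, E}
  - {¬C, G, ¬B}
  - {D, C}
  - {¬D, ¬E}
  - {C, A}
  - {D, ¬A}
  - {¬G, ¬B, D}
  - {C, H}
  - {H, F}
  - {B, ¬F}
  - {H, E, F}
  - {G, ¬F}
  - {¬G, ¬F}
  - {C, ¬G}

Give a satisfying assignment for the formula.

Set A = True and propagate.
  then D is forced to True.
  then E is forced to False.
Branch on B: take B = False.
  then F is forced to False.
  then H is forced to True.
Branch on C: take C = True.
G is now unconstrained; take G = True.
Check each clause:
  1. {¬E, ¬H, B} — ¬E is true.
  2. {C, B, ¬E} — C is true.
  3. {¬E, ¬H, ¬C} — ¬E is true.
  4. {H, ¬C} — H is true.
  5. {B, F, ¬E} — ¬E is true.
  6. {E, ¬B, ¬H} — ¬B is true.
  7. {¬C, G, ¬B} — ¬B is true.
  8. {D, C} — C is true.
  9. {¬E, ¬D} — ¬E is true.
  10. {C, A} — A is true.
  11. {D, ¬A} — D is true.
  12. {¬G, ¬B, D} — D is true.
  13. {C, H} — H is true.
  14. {H, F} — H is true.
  15. {B, ¬F} — ¬F is true.
  16. {F, H, E} — H is true.
  17. {G, ¬F} — ¬F is true.
  18. {¬F, ¬G} — ¬F is true.
  19. {¬G, C} — C is true.

A=True, B=False, C=True, D=True, E=False, F=False, G=True, H=True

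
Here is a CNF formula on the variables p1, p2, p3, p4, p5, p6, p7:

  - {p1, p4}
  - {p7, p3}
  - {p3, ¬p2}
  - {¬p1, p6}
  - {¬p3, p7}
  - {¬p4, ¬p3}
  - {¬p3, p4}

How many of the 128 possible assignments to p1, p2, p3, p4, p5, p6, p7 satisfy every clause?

Satisfying assignments:
  p1=F p2=F p3=F p4=T p5=F p6=F p7=T
  p1=F p2=F p3=F p4=T p5=F p6=T p7=T
  p1=F p2=F p3=F p4=T p5=T p6=F p7=T
  p1=F p2=F p3=F p4=T p5=T p6=T p7=T
  p1=T p2=F p3=F p4=F p5=F p6=T p7=T
  p1=T p2=F p3=F p4=F p5=T p6=T p7=T
  p1=T p2=F p3=F p4=T p5=F p6=T p7=T
  p1=T p2=F p3=F p4=T p5=T p6=T p7=T
That's 8 in total.

8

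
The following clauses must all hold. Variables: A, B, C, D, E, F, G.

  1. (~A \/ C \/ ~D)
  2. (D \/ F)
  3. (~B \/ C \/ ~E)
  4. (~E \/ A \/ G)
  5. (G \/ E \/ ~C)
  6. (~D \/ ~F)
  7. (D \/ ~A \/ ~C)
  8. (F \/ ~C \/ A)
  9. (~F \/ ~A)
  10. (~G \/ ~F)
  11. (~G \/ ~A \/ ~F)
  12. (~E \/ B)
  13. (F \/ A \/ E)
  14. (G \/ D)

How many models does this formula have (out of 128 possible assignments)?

Satisfying assignments:
  A=1 B=0 C=1 D=1 E=0 F=0 G=1
  A=1 B=1 C=1 D=1 E=0 F=0 G=1
  A=1 B=1 C=1 D=1 E=1 F=0 G=0
  A=1 B=1 C=1 D=1 E=1 F=0 G=1
Count: 4.

4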